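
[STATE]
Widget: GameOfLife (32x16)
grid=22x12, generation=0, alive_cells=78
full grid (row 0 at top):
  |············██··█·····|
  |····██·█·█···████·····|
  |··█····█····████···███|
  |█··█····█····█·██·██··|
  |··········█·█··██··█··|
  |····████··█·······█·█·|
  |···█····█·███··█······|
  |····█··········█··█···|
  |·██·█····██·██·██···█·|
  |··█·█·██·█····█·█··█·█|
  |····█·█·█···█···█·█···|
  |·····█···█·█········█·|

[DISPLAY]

Gen: 0                          
············██··█·····          
····██·█·█···████·····          
··█····█····████···███          
█··█····█····█·██·██··          
··········█·█··██··█··          
····████··█·······█·█·          
···█····█·███··█······          
····█··········█··█···          
·██·█····██·██·██···█·          
··█·█·██·█····█·█··█·█          
····█·█·█···█···█·█···          
·····█···█·█········█·          
                                
                                
                                


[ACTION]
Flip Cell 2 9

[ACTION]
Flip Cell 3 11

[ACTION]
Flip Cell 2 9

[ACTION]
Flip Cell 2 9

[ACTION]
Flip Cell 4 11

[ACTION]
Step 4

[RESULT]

Gen: 4                          
······██··············          
····██··██·······██·█·          
···············█·█████          
······█·█·██··██·█·███          
·······█··██·██·█·█·█·          
··█··█··█·██·██·█·····          
··█···███··█··█·█·█·█·          
·██·██···█·███···█····          
·██·█·██████··██····██          
··█···█·█···█········█          
····█·██····█··█···██·          
·····██·······█····██·          
                                
                                
                                


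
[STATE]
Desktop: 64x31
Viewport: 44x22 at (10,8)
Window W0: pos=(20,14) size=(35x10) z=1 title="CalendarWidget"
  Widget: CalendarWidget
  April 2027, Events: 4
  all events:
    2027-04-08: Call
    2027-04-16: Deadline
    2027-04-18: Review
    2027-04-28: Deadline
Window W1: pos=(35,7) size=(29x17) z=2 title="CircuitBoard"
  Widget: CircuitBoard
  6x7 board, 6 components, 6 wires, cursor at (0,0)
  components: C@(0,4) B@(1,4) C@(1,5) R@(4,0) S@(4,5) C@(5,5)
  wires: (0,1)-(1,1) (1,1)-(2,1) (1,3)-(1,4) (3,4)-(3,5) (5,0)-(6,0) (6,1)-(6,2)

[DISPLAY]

                         ┃ CircuitBoard     
                         ┠──────────────────
                         ┃   0 1 2 3 4 5    
                         ┃0  [.]  ·         
                         ┃        │         
                         ┃1       ·       · 
          ┏━━━━━━━━━━━━━━┃        │         
          ┃ CalendarWidge┃2       ·         
          ┠──────────────┃                  
          ┃            Ap┃3                 
          ┃Mo Tu We Th Fr┃                  
          ┃          1  2┃4   R             
          ┃ 5  6  7  8*  ┃                  
          ┃12 13 14 15 16┃5   ·             
          ┃19 20 21 22 23┃    │             
          ┗━━━━━━━━━━━━━━┗━━━━━━━━━━━━━━━━━━
                                            
                                            
                                            
                                            
                                            
                                            


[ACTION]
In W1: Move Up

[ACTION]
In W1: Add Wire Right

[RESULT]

                         ┃ CircuitBoard     
                         ┠──────────────────
                         ┃   0 1 2 3 4 5    
                         ┃0  [.]─ ·         
                         ┃        │         
                         ┃1       ·       · 
          ┏━━━━━━━━━━━━━━┃        │         
          ┃ CalendarWidge┃2       ·         
          ┠──────────────┃                  
          ┃            Ap┃3                 
          ┃Mo Tu We Th Fr┃                  
          ┃          1  2┃4   R             
          ┃ 5  6  7  8*  ┃                  
          ┃12 13 14 15 16┃5   ·             
          ┃19 20 21 22 23┃    │             
          ┗━━━━━━━━━━━━━━┗━━━━━━━━━━━━━━━━━━
                                            
                                            
                                            
                                            
                                            
                                            


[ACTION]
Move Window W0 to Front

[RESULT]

                         ┃ CircuitBoard     
                         ┠──────────────────
                         ┃   0 1 2 3 4 5    
                         ┃0  [.]─ ·         
                         ┃        │         
                         ┃1       ·       · 
          ┏━━━━━━━━━━━━━━━━━━━━━━━━━━━━━━━━━
          ┃ CalendarWidget                  
          ┠─────────────────────────────────
          ┃            April 2027           
          ┃Mo Tu We Th Fr Sa Su             
          ┃          1  2  3  4             
          ┃ 5  6  7  8*  9 10 11            
          ┃12 13 14 15 16* 17 18*           
          ┃19 20 21 22 23 24 25             
          ┗━━━━━━━━━━━━━━━━━━━━━━━━━━━━━━━━━
                                            
                                            
                                            
                                            
                                            
                                            


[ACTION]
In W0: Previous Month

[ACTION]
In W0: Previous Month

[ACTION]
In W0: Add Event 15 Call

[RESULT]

                         ┃ CircuitBoard     
                         ┠──────────────────
                         ┃   0 1 2 3 4 5    
                         ┃0  [.]─ ·         
                         ┃        │         
                         ┃1       ·       · 
          ┏━━━━━━━━━━━━━━━━━━━━━━━━━━━━━━━━━
          ┃ CalendarWidget                  
          ┠─────────────────────────────────
          ┃          February 2027          
          ┃Mo Tu We Th Fr Sa Su             
          ┃ 1  2  3  4  5  6  7             
          ┃ 8  9 10 11 12 13 14             
          ┃15* 16 17 18 19 20 21            
          ┃22 23 24 25 26 27 28             
          ┗━━━━━━━━━━━━━━━━━━━━━━━━━━━━━━━━━
                                            
                                            
                                            
                                            
                                            
                                            


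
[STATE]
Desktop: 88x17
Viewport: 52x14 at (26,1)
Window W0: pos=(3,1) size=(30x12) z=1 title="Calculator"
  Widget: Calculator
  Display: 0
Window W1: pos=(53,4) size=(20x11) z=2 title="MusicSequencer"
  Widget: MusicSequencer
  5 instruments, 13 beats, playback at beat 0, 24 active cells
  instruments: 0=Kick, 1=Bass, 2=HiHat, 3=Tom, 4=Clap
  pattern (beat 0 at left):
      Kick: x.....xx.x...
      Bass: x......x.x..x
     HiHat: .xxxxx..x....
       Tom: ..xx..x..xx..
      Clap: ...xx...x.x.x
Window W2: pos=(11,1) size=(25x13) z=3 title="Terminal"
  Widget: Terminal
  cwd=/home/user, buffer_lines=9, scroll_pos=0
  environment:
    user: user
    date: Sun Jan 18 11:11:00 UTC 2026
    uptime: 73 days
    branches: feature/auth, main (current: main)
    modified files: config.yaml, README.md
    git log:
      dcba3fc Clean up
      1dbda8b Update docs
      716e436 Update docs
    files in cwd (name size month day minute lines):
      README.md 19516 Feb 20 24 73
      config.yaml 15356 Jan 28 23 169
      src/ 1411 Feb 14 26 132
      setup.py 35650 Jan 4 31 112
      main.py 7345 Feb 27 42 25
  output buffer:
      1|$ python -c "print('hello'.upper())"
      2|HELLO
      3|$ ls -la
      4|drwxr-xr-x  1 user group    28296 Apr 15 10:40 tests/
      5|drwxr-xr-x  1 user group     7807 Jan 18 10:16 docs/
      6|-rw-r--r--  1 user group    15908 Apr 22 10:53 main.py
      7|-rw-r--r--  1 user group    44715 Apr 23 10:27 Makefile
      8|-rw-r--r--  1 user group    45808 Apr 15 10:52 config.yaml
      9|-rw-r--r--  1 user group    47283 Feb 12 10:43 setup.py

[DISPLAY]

━━━━━━━━━┓                                          
         ┃                                          
─────────┨                                          
rint('hel┃                 ┏━━━━━━━━━━━━━━━━━━┓     
         ┃                 ┃ MusicSequencer   ┃     
         ┃                 ┠──────────────────┨     
user grou┃                 ┃      ▼12345678901┃     
user grou┃                 ┃  Kick█·····██·█··┃     
user grou┃                 ┃  Bass█······█·█··┃     
user grou┃                 ┃ HiHat·█████··█···┃     
user grou┃                 ┃   Tom··██··█··██·┃     
user grou┃                 ┃  Clap···██···█·█·┃     
━━━━━━━━━┛                 ┃                  ┃     
                           ┗━━━━━━━━━━━━━━━━━━┛     


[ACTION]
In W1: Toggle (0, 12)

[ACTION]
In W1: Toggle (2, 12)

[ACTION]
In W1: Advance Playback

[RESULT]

━━━━━━━━━┓                                          
         ┃                                          
─────────┨                                          
rint('hel┃                 ┏━━━━━━━━━━━━━━━━━━┓     
         ┃                 ┃ MusicSequencer   ┃     
         ┃                 ┠──────────────────┨     
user grou┃                 ┃      0▼2345678901┃     
user grou┃                 ┃  Kick█·····██·█··┃     
user grou┃                 ┃  Bass█······█·█··┃     
user grou┃                 ┃ HiHat·█████··█···┃     
user grou┃                 ┃   Tom··██··█··██·┃     
user grou┃                 ┃  Clap···██···█·█·┃     
━━━━━━━━━┛                 ┃                  ┃     
                           ┗━━━━━━━━━━━━━━━━━━┛     


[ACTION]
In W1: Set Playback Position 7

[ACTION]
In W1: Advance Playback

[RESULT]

━━━━━━━━━┓                                          
         ┃                                          
─────────┨                                          
rint('hel┃                 ┏━━━━━━━━━━━━━━━━━━┓     
         ┃                 ┃ MusicSequencer   ┃     
         ┃                 ┠──────────────────┨     
user grou┃                 ┃      01234567▼901┃     
user grou┃                 ┃  Kick█·····██·█··┃     
user grou┃                 ┃  Bass█······█·█··┃     
user grou┃                 ┃ HiHat·█████··█···┃     
user grou┃                 ┃   Tom··██··█··██·┃     
user grou┃                 ┃  Clap···██···█·█·┃     
━━━━━━━━━┛                 ┃                  ┃     
                           ┗━━━━━━━━━━━━━━━━━━┛     


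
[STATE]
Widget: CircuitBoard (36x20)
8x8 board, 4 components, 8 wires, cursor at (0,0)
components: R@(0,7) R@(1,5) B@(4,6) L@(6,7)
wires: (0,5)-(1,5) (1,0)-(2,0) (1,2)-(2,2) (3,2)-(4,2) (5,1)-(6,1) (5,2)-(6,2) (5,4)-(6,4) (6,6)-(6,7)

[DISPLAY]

   0 1 2 3 4 5 6 7                  
0  [.]                  ·       R   
                        │           
1   ·       ·           R           
    │       │                       
2   ·       ·                       
                                    
3           ·                       
            │                       
4           ·               B       
                                    
5       ·   ·       ·               
        │   │       │               
6       ·   ·       ·       · ─ L   
                                    
7                                   
Cursor: (0,0)                       
                                    
                                    
                                    


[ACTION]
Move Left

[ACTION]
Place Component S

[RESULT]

   0 1 2 3 4 5 6 7                  
0  [S]                  ·       R   
                        │           
1   ·       ·           R           
    │       │                       
2   ·       ·                       
                                    
3           ·                       
            │                       
4           ·               B       
                                    
5       ·   ·       ·               
        │   │       │               
6       ·   ·       ·       · ─ L   
                                    
7                                   
Cursor: (0,0)                       
                                    
                                    
                                    


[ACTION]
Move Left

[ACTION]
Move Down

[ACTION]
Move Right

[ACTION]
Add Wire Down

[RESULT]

   0 1 2 3 4 5 6 7                  
0   S                   ·       R   
                        │           
1   ·  [.]  ·           R           
    │   │   │                       
2   ·   ·   ·                       
                                    
3           ·                       
            │                       
4           ·               B       
                                    
5       ·   ·       ·               
        │   │       │               
6       ·   ·       ·       · ─ L   
                                    
7                                   
Cursor: (1,1)                       
                                    
                                    
                                    


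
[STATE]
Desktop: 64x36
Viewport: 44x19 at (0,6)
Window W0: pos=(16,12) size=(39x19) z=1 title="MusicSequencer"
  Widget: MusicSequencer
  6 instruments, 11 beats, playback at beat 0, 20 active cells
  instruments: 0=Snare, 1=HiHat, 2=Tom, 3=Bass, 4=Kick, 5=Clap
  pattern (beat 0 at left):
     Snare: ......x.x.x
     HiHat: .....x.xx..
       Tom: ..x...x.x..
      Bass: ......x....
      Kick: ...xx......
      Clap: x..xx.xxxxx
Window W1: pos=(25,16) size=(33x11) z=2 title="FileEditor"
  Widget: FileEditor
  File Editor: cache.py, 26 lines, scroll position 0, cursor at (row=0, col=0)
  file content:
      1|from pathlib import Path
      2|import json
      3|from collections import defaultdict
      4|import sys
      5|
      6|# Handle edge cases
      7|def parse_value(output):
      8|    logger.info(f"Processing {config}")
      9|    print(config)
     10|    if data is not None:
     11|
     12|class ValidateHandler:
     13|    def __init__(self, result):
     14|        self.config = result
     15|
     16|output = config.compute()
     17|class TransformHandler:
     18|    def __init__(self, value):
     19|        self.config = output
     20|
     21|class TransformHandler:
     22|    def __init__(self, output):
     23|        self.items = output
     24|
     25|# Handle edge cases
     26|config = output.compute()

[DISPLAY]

                                            
                                            
                                            
                                            
                                            
                                            
                ┏━━━━━━━━━━━━━━━━━━━━━━━━━━━
                ┃ MusicSequencer            
                ┠───────────────────────────
                ┃      ▼1234567890          
                ┃ Snare··┏━━━━━━━━━━━━━━━━━━
                ┃ HiHat··┃ FileEditor       
                ┃   Tom··┠──────────────────
                ┃  Bass··┃█rom pathlib impor
                ┃  Kick··┃import json       
                ┃  Clap█·┃from collections i
                ┃        ┃import sys        
                ┃        ┃                  
                ┃        ┃# Handle edge case


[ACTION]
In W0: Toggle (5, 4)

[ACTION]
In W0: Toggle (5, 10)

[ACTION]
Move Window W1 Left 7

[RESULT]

                                            
                                            
                                            
                                            
                                            
                                            
                ┏━━━━━━━━━━━━━━━━━━━━━━━━━━━
                ┃ MusicSequencer            
                ┠───────────────────────────
                ┃      ▼1234567890          
                ┃ ┏━━━━━━━━━━━━━━━━━━━━━━━━━
                ┃ ┃ FileEditor              
                ┃ ┠─────────────────────────
                ┃ ┃█rom pathlib import Path 
                ┃ ┃import json              
                ┃ ┃from collections import d
                ┃ ┃import sys               
                ┃ ┃                         
                ┃ ┃# Handle edge cases      


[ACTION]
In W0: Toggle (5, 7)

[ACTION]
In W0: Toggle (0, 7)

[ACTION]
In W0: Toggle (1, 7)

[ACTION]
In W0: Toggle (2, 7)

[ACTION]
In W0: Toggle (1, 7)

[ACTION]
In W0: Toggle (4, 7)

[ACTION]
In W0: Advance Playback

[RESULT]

                                            
                                            
                                            
                                            
                                            
                                            
                ┏━━━━━━━━━━━━━━━━━━━━━━━━━━━
                ┃ MusicSequencer            
                ┠───────────────────────────
                ┃      0▼234567890          
                ┃ ┏━━━━━━━━━━━━━━━━━━━━━━━━━
                ┃ ┃ FileEditor              
                ┃ ┠─────────────────────────
                ┃ ┃█rom pathlib import Path 
                ┃ ┃import json              
                ┃ ┃from collections import d
                ┃ ┃import sys               
                ┃ ┃                         
                ┃ ┃# Handle edge cases      


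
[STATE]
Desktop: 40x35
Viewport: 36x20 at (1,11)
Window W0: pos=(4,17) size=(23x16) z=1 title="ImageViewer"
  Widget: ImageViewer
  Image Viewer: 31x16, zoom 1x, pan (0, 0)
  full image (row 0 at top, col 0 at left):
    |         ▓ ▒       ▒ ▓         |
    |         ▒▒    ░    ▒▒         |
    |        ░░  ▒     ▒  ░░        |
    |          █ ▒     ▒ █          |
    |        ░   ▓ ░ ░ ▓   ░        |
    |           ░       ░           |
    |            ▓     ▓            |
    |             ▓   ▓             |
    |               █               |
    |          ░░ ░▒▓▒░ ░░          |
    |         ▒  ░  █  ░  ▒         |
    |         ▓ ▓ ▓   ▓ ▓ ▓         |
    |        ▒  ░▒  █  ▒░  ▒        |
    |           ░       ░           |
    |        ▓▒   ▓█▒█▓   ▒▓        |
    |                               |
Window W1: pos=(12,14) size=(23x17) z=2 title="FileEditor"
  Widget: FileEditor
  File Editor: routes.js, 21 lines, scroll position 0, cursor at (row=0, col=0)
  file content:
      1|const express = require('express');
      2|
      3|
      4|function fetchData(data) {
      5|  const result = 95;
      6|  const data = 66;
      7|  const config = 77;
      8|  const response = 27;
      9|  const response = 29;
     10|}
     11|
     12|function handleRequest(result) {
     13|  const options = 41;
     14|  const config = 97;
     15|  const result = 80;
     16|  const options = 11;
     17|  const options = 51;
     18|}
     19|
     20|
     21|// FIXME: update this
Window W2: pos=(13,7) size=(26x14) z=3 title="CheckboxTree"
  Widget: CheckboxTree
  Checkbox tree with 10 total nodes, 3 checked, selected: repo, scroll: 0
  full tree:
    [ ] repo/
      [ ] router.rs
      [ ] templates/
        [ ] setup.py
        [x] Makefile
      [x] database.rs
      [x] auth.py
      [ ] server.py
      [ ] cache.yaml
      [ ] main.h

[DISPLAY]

            ┃   [ ] router.rs       
            ┃   [-] templates/      
            ┃     [ ] setup.py      
           ┏┃     [x] Makefile      
           ┃┃   [x] database.rs     
           ┠┃   [x] auth.py         
   ┏━━━━━━━┃┃   [ ] server.py       
   ┃ ImageV┃┃   [ ] cache.yaml      
   ┠───────┃┃   [ ] main.h          
   ┃       ┃┗━━━━━━━━━━━━━━━━━━━━━━━
   ┃       ┃  const result = 95;░┃  
   ┃       ┃  const data = 66;  ░┃  
   ┃       ┃  const config = 77;░┃  
   ┃       ┃  const response = 2░┃  
   ┃       ┃  const response = 2░┃  
   ┃       ┃}                   ░┃  
   ┃       ┃                    ░┃  
   ┃       ┃function handleReque░┃  
   ┃       ┃  const options = 41▼┃  
   ┃       ┗━━━━━━━━━━━━━━━━━━━━━┛  


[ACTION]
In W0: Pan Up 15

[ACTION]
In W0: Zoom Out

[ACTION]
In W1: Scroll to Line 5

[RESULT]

            ┃   [ ] router.rs       
            ┃   [-] templates/      
            ┃     [ ] setup.py      
           ┏┃     [x] Makefile      
           ┃┃   [x] database.rs     
           ┠┃   [x] auth.py         
   ┏━━━━━━━┃┃   [ ] server.py       
   ┃ ImageV┃┃   [ ] cache.yaml      
   ┠───────┃┃   [ ] main.h          
   ┃       ┃┗━━━━━━━━━━━━━━━━━━━━━━━
   ┃       ┃  const response = 2░┃  
   ┃       ┃}                   ░┃  
   ┃       ┃                    █┃  
   ┃       ┃function handleReque░┃  
   ┃       ┃  const options = 41░┃  
   ┃       ┃  const config = 97;░┃  
   ┃       ┃  const result = 80;░┃  
   ┃       ┃  const options = 11░┃  
   ┃       ┃  const options = 51▼┃  
   ┃       ┗━━━━━━━━━━━━━━━━━━━━━┛  


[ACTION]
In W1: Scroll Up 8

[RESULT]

            ┃   [ ] router.rs       
            ┃   [-] templates/      
            ┃     [ ] setup.py      
           ┏┃     [x] Makefile      
           ┃┃   [x] database.rs     
           ┠┃   [x] auth.py         
   ┏━━━━━━━┃┃   [ ] server.py       
   ┃ ImageV┃┃   [ ] cache.yaml      
   ┠───────┃┃   [ ] main.h          
   ┃       ┃┗━━━━━━━━━━━━━━━━━━━━━━━
   ┃       ┃  const result = 95;░┃  
   ┃       ┃  const data = 66;  ░┃  
   ┃       ┃  const config = 77;░┃  
   ┃       ┃  const response = 2░┃  
   ┃       ┃  const response = 2░┃  
   ┃       ┃}                   ░┃  
   ┃       ┃                    ░┃  
   ┃       ┃function handleReque░┃  
   ┃       ┃  const options = 41▼┃  
   ┃       ┗━━━━━━━━━━━━━━━━━━━━━┛  


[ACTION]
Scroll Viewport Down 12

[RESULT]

           ┃┃   [x] database.rs     
           ┠┃   [x] auth.py         
   ┏━━━━━━━┃┃   [ ] server.py       
   ┃ ImageV┃┃   [ ] cache.yaml      
   ┠───────┃┃   [ ] main.h          
   ┃       ┃┗━━━━━━━━━━━━━━━━━━━━━━━
   ┃       ┃  const result = 95;░┃  
   ┃       ┃  const data = 66;  ░┃  
   ┃       ┃  const config = 77;░┃  
   ┃       ┃  const response = 2░┃  
   ┃       ┃  const response = 2░┃  
   ┃       ┃}                   ░┃  
   ┃       ┃                    ░┃  
   ┃       ┃function handleReque░┃  
   ┃       ┃  const options = 41▼┃  
   ┃       ┗━━━━━━━━━━━━━━━━━━━━━┛  
   ┃         ▓ ▓ ▓   ▓ ▓ ┃          
   ┗━━━━━━━━━━━━━━━━━━━━━┛          
                                    
                                    


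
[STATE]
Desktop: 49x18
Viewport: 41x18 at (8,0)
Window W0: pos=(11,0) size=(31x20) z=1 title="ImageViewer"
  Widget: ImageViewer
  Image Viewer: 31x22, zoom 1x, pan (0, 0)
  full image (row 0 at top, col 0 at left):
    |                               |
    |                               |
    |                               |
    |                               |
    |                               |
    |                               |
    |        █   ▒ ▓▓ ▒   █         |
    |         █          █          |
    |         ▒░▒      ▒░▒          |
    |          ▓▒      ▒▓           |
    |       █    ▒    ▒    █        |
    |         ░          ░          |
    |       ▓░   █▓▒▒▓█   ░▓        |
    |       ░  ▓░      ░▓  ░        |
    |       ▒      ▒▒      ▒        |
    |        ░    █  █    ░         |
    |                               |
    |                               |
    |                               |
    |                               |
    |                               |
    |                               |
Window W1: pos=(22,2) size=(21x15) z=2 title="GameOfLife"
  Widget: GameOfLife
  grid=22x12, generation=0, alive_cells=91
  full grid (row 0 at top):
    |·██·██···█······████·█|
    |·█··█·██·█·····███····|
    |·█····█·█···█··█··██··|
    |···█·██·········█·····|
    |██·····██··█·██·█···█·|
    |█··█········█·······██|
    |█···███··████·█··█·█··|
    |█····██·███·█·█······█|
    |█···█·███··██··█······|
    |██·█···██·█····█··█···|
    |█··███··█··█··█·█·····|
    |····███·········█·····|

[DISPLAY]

   ┏━━━━━━━━━━━━━━━━━━━━━━━━━━━━━┓       
   ┃ ImageViewer                 ┃       
   ┠──────────┏━━━━━━━━━━━━━━━━━━━┓      
   ┃          ┃ GameOfLife        ┃      
   ┃          ┠───────────────────┨      
   ┃          ┃Gen: 0             ┃      
   ┃          ┃█··█·██·█·····███··┃      
   ┃          ┃█····█·█···█··█··██┃      
   ┃          ┃··█·██·········█···┃      
   ┃        █ ┃█·····██··█·██·█···┃      
   ┃         █┃··█········█·······┃      
   ┃         ▒┃···███··████·█··█·█┃      
   ┃          ┃····██·███·█·█·····┃      
   ┃       █  ┃···█·███··██··█····┃      
   ┃         ░┃█·█···██·█····█··█·┃      
   ┃       ▓░ ┃··███··█··█··█·█···┃      
   ┃       ░  ┗━━━━━━━━━━━━━━━━━━━┛      
   ┃       ▒      ▒▒      ▒      ┃       


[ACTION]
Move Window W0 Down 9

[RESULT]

   ┠─────────────────────────────┨       
   ┃                             ┃       
   ┃          ┏━━━━━━━━━━━━━━━━━━━┓      
   ┃          ┃ GameOfLife        ┃      
   ┃          ┠───────────────────┨      
   ┃          ┃Gen: 0             ┃      
   ┃          ┃█··█·██·█·····███··┃      
   ┃        █ ┃█····█·█···█··█··██┃      
   ┃         █┃··█·██·········█···┃      
   ┃         ▒┃█·····██··█·██·█···┃      
   ┃          ┃··█········█·······┃      
   ┃       █  ┃···███··████·█··█·█┃      
   ┃         ░┃····██·███·█·█·····┃      
   ┃       ▓░ ┃···█·███··██··█····┃      
   ┃       ░  ┃█·█···██·█····█··█·┃      
   ┃       ▒  ┃··███··█··█··█·█···┃      
   ┃        ░ ┗━━━━━━━━━━━━━━━━━━━┛      
   ┗━━━━━━━━━━━━━━━━━━━━━━━━━━━━━┛       


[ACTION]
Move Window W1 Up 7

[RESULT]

   ┠──────────┏━━━━━━━━━━━━━━━━━━━┓      
   ┃          ┃ GameOfLife        ┃      
   ┃          ┠───────────────────┨      
   ┃          ┃Gen: 0             ┃      
   ┃          ┃█··█·██·█·····███··┃      
   ┃          ┃█····█·█···█··█··██┃      
   ┃          ┃··█·██·········█···┃      
   ┃        █ ┃█·····██··█·██·█···┃      
   ┃         █┃··█········█·······┃      
   ┃         ▒┃···███··████·█··█·█┃      
   ┃          ┃····██·███·█·█·····┃      
   ┃       █  ┃···█·███··██··█····┃      
   ┃         ░┃█·█···██·█····█··█·┃      
   ┃       ▓░ ┃··███··█··█··█·█···┃      
   ┃       ░  ┗━━━━━━━━━━━━━━━━━━━┛      
   ┃       ▒      ▒▒      ▒      ┃       
   ┃        ░    █  █    ░       ┃       
   ┗━━━━━━━━━━━━━━━━━━━━━━━━━━━━━┛       


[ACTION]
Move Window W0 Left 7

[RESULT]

──────────────┏━━━━━━━━━━━━━━━━━━━┓      
              ┃ GameOfLife        ┃      
              ┠───────────────────┨      
              ┃Gen: 0             ┃      
              ┃█··█·██·█·····███··┃      
              ┃█····█·█···█··█··██┃      
              ┃··█·██·········█···┃      
     █   ▒ ▓▓ ┃█·····██··█·██·█···┃      
      █       ┃··█········█·······┃      
      ▒░▒     ┃···███··████·█··█·█┃      
       ▓▒     ┃····██·███·█·█·····┃      
    █    ▒    ┃···█·███··██··█····┃      
      ░       ┃█·█···██·█····█··█·┃      
    ▓░   █▓▒▒▓┃··███··█··█··█·█···┃      
    ░  ▓░     ┗━━━━━━━━━━━━━━━━━━━┛      
    ▒      ▒▒      ▒      ┃              
     ░    █  █    ░       ┃              
━━━━━━━━━━━━━━━━━━━━━━━━━━┛              


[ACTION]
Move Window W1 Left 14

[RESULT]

┏━━━━━━━━━━━━━━━━━━━┓─────┨              
┃ GameOfLife        ┃     ┃              
┠───────────────────┨     ┃              
┃Gen: 0             ┃     ┃              
┃█··█·██·█·····███··┃     ┃              
┃█····█·█···█··█··██┃     ┃              
┃··█·██·········█···┃     ┃              
┃█·····██··█·██·█···┃     ┃              
┃··█········█·······┃     ┃              
┃···███··████·█··█·█┃     ┃              
┃····██·███·█·█·····┃     ┃              
┃···█·███··██··█····┃     ┃              
┃█·█···██·█····█··█·┃     ┃              
┃··███··█··█··█·█···┃     ┃              
┗━━━━━━━━━━━━━━━━━━━┛     ┃              
    ▒      ▒▒      ▒      ┃              
     ░    █  █    ░       ┃              
━━━━━━━━━━━━━━━━━━━━━━━━━━┛              


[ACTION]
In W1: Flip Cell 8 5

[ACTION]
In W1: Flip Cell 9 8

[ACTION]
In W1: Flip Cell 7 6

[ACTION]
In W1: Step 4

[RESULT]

┏━━━━━━━━━━━━━━━━━━━┓─────┨              
┃ GameOfLife        ┃     ┃              
┠───────────────────┨     ┃              
┃Gen: 4             ┃     ┃              
┃█·······█····███···┃     ┃              
┃······█·█··██···█··┃     ┃              
┃······█··██·████···┃     ┃              
┃······█······███···┃     ┃              
┃·············█·█···┃     ┃              
┃···█···██··········┃     ┃              
┃···█······█········┃     ┃              
┃····█········█·····┃     ┃              
┃···········██······┃     ┃              
┃···········█·······┃     ┃              
┗━━━━━━━━━━━━━━━━━━━┛     ┃              
    ▒      ▒▒      ▒      ┃              
     ░    █  █    ░       ┃              
━━━━━━━━━━━━━━━━━━━━━━━━━━┛              


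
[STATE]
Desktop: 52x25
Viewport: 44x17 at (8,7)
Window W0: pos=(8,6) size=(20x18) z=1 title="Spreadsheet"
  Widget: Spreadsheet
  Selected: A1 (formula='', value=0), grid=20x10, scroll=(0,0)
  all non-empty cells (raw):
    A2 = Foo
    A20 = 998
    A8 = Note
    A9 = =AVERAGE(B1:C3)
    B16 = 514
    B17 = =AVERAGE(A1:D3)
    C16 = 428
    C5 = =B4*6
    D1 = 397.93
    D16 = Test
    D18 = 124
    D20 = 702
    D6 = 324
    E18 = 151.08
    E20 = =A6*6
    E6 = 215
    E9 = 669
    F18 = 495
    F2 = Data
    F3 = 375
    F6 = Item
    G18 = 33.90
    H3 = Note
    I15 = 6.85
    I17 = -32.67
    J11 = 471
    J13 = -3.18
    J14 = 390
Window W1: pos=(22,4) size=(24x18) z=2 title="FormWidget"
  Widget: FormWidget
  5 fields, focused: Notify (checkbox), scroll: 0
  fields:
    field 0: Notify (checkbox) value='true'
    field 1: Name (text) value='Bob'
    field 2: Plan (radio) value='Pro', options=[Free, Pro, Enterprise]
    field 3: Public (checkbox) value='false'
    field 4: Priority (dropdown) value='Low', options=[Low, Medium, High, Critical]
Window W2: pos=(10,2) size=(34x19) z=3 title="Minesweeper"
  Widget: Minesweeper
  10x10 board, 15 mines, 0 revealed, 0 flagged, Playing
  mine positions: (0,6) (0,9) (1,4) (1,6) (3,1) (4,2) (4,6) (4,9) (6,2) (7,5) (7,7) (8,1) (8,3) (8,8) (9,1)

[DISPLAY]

┃ ┃■■■■■■■■■■                      ┃ ┃      
┠─┃■■■■■■■■■■                      ┃]┃      
┃A┃■■■■■■■■■■                      ┃e┃      
┃ ┃■■■■■■■■■■                      ┃ ┃      
┃-┃■■■■■■■■■■                      ┃]┃      
┃ ┃■■■■■■■■■■                      ┃ ┃      
┃ ┃■■■■■■■■■■                      ┃ ┃      
┃ ┃■■■■■■■■■■                      ┃ ┃      
┃ ┃                                ┃ ┃      
┃ ┃                                ┃ ┃      
┃ ┃                                ┃ ┃      
┃ ┃                                ┃ ┃      
┃ ┃                                ┃ ┃      
┃ ┗━━━━━━━━━━━━━━━━━━━━━━━━━━━━━━━━┛ ┃      
┃ 10        0 ┗━━━━━━━━━━━━━━━━━━━━━━┛      
┃ 11        0      ┃                        
┗━━━━━━━━━━━━━━━━━━┛                        


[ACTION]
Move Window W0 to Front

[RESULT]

┃ Spreadsheet      ┃               ┃ ┃      
┠──────────────────┨               ┃]┃      
┃A1:               ┃               ┃e┃      
┃       A       B  ┃               ┃ ┃      
┃------------------┃               ┃]┃      
┃  1      [0]      ┃               ┃ ┃      
┃  2 Foo           ┃               ┃ ┃      
┃  3        0      ┃               ┃ ┃      
┃  4        0      ┃               ┃ ┃      
┃  5        0      ┃               ┃ ┃      
┃  6        0      ┃               ┃ ┃      
┃  7        0      ┃               ┃ ┃      
┃  8 Note          ┃               ┃ ┃      
┃  9        0      ┃━━━━━━━━━━━━━━━┛ ┃      
┃ 10        0      ┃━━━━━━━━━━━━━━━━━┛      
┃ 11        0      ┃                        
┗━━━━━━━━━━━━━━━━━━┛                        


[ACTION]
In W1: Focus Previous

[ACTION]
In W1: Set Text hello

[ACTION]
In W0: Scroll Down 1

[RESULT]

┃ Spreadsheet      ┃               ┃ ┃      
┠──────────────────┨               ┃]┃      
┃A1:               ┃               ┃e┃      
┃       A       B  ┃               ┃ ┃      
┃------------------┃               ┃]┃      
┃  2 Foo           ┃               ┃ ┃      
┃  3        0      ┃               ┃ ┃      
┃  4        0      ┃               ┃ ┃      
┃  5        0      ┃               ┃ ┃      
┃  6        0      ┃               ┃ ┃      
┃  7        0      ┃               ┃ ┃      
┃  8 Note          ┃               ┃ ┃      
┃  9        0      ┃               ┃ ┃      
┃ 10        0      ┃━━━━━━━━━━━━━━━┛ ┃      
┃ 11        0      ┃━━━━━━━━━━━━━━━━━┛      
┃ 12        0      ┃                        
┗━━━━━━━━━━━━━━━━━━┛                        
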